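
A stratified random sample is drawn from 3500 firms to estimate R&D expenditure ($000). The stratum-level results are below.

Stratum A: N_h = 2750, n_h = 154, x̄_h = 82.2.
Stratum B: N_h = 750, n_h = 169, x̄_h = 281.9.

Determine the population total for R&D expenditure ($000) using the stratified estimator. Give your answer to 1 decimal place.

τ̂_st = Σ N_h x̄_h = 2750·82.2 + 750·281.9 = 437475.0

τ̂_st ≈ 437475.0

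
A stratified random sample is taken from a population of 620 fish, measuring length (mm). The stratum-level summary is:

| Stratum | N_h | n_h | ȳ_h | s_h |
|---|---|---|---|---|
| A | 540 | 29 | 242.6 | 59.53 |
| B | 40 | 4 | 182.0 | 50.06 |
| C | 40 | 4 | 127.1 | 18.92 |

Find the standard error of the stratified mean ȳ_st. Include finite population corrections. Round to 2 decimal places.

SE(ȳ_st) ≈ 9.51

V̂(ȳ_st) = Σ W_h² (1 − n_h/N_h) s_h²/n_h, with W_h = N_h/N and N = 620:
  stratum A: (540/620)²·(1 − 29/540)·59.53²/29 = 87.7213
  stratum B: (40/620)²·(1 − 4/40)·50.06²/4 = 2.34693
  stratum C: (40/620)²·(1 − 4/40)·18.92²/4 = 0.335244
V̂(ȳ_st) = 90.4035
SE(ȳ_st) = √90.4035 = 9.50807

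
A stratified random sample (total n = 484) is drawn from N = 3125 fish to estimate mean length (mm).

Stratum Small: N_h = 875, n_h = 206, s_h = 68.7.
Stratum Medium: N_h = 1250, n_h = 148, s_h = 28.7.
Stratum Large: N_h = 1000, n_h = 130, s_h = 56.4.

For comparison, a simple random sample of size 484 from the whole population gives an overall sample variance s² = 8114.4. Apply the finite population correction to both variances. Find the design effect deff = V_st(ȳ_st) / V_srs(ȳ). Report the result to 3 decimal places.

V̂(ȳ_st) = Σ W_h² (1 − n_h/N_h) s_h²/n_h, with W_h = N_h/N and N = 3125:
  stratum Small: (875/3125)²·(1 − 206/875)·68.7²/206 = 1.37335
  stratum Medium: (1250/3125)²·(1 − 148/1250)·28.7²/148 = 0.785043
  stratum Large: (1000/3125)²·(1 − 130/1000)·56.4²/130 = 2.17989
V_st = 4.33828
V_srs = (1 − 484/3125)·8114.4/484 = 14.1687
deff = V_st / V_srs = 4.33828/14.1687 = 0.3062

deff ≈ 0.306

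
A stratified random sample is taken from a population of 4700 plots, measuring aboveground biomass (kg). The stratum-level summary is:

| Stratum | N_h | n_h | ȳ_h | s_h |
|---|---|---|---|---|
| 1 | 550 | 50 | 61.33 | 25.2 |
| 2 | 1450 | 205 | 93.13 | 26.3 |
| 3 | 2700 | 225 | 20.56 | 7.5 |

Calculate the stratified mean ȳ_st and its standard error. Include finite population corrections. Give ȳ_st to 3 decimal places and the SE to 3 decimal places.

ȳ_st = Σ W_h ȳ_h = (550·61.33 + 1450·93.13 + 2700·20.56)/4700 = 47.71957
V̂(ȳ_st) = Σ W_h² (1 − n_h/N_h) s_h²/n_h, with W_h = N_h/N and N = 4700:
  stratum 1: (550/4700)²·(1 − 50/550)·25.2²/50 = 0.158113
  stratum 2: (1450/4700)²·(1 − 205/1450)·26.3²/205 = 0.27574
  stratum 3: (2700/4700)²·(1 − 225/2700)·7.5²/225 = 0.0756281
V̂(ȳ_st) = 0.509481
SE(ȳ_st) = √0.509481 = 0.713779

ȳ_st ≈ 47.720, SE ≈ 0.714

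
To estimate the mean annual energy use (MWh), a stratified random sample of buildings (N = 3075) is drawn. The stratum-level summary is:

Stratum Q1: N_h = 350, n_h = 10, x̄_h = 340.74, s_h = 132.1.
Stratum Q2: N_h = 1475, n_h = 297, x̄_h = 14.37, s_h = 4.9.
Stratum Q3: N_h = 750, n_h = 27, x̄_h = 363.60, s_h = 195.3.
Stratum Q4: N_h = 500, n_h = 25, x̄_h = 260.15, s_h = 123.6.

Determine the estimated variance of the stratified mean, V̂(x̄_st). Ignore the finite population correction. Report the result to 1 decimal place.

V̂(x̄_st) ≈ 122.8

V̂(x̄_st) = Σ W_h² s_h²/n_h, with W_h = N_h/N and N = 3075:
  stratum Q1: (350/3075)²·132.1²/10 = 22.6074
  stratum Q2: (1475/3075)²·4.9²/297 = 0.0186007
  stratum Q3: (750/3075)²·195.3²/27 = 84.0375
  stratum Q4: (500/3075)²·123.6²/25 = 16.1565
V̂(x̄_st) = 122.82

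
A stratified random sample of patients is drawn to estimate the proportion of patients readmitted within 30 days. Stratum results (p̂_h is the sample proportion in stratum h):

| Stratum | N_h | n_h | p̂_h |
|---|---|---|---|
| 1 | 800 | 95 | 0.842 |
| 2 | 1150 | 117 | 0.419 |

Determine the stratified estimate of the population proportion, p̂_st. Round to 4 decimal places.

p̂_st ≈ 0.5925

N = 1950; stratum weights W_h = N_h/N.
p̂_st = Σ W_h p̂_h = (800·0.842 + 1150·0.419)/1950 = 0.59254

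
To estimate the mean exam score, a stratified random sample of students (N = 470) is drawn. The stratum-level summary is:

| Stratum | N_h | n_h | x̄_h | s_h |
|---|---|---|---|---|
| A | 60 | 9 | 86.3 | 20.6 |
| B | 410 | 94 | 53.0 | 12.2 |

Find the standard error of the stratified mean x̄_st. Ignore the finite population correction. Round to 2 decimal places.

SE(x̄_st) ≈ 1.40

V̂(x̄_st) = Σ W_h² s_h²/n_h, with W_h = N_h/N and N = 470:
  stratum A: (60/470)²·20.6²/9 = 0.76842
  stratum B: (410/470)²·12.2²/94 = 1.20494
V̂(x̄_st) = 1.97336
SE(x̄_st) = √1.97336 = 1.40476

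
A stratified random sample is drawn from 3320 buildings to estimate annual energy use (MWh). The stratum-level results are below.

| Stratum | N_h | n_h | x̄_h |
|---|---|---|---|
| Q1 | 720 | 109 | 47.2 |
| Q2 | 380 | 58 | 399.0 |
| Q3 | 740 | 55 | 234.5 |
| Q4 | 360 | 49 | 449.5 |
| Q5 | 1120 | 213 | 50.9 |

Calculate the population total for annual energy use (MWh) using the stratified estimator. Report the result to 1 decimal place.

τ̂_st ≈ 577962.0

τ̂_st = Σ N_h x̄_h = 720·47.2 + 380·399.0 + 740·234.5 + 360·449.5 + 1120·50.9 = 577962.0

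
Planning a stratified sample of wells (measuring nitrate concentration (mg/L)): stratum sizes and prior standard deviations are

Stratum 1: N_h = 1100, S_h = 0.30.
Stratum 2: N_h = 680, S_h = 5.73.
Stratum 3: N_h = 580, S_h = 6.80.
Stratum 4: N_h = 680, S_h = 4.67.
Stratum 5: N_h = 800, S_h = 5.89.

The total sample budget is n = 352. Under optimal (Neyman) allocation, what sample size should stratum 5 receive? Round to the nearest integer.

Neyman allocation: n_h = n · N_h S_h / Σ N_i S_i, with n = 352.
  stratum 1: N_h·S_h = 1100·0.30 = 330.00
  stratum 2: N_h·S_h = 680·5.73 = 3896.40
  stratum 3: N_h·S_h = 580·6.80 = 3944.00
  stratum 4: N_h·S_h = 680·4.67 = 3175.60
  stratum 5: N_h·S_h = 800·5.89 = 4712.00
Σ N_h S_h = 16058.00
n for stratum 5 = 352·4712.00/16058.00 = 103.290 → 103

103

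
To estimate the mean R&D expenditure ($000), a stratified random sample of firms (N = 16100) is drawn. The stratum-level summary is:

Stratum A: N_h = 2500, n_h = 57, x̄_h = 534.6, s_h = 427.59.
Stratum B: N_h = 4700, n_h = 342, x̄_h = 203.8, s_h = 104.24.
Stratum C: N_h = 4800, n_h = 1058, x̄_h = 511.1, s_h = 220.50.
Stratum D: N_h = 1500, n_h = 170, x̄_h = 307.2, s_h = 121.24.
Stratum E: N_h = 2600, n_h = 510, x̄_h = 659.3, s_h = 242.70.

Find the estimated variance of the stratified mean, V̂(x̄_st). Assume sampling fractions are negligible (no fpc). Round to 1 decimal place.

V̂(x̄_st) ≈ 87.9

V̂(x̄_st) = Σ W_h² s_h²/n_h, with W_h = N_h/N and N = 16100:
  stratum A: (2500/16100)²·427.59²/57 = 77.3408
  stratum B: (4700/16100)²·104.24²/342 = 2.70761
  stratum C: (4800/16100)²·220.50²/1058 = 4.08472
  stratum D: (1500/16100)²·121.24²/170 = 0.75054
  stratum E: (2600/16100)²·242.70²/510 = 3.01206
V̂(x̄_st) = 87.8957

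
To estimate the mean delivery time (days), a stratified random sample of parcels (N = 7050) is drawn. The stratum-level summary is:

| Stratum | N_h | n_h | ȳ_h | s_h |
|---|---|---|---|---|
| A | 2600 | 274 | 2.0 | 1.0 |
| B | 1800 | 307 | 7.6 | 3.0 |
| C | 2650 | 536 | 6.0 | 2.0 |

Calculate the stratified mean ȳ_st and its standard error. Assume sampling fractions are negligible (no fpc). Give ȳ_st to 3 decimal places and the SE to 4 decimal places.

ȳ_st = Σ W_h ȳ_h = (2600·2.0 + 1800·7.6 + 2650·6.0)/7050 = 4.93333
V̂(ȳ_st) = Σ W_h² s_h²/n_h, with W_h = N_h/N and N = 7050:
  stratum A: (2600/7050)²·1.0²/274 = 0.000496384
  stratum B: (1800/7050)²·3.0²/307 = 0.00191104
  stratum C: (2650/7050)²·2.0²/536 = 0.00105441
V̂(ȳ_st) = 0.00346184
SE(ȳ_st) = √0.00346184 = 0.0588374

ȳ_st ≈ 4.933, SE ≈ 0.0588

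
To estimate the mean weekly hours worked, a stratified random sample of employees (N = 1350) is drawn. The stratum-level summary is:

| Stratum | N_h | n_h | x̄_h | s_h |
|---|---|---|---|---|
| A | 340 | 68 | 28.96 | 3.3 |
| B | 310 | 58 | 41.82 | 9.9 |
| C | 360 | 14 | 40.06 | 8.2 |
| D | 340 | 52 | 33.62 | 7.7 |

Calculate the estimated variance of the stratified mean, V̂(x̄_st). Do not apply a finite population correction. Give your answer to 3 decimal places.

V̂(x̄_st) = Σ W_h² s_h²/n_h, with W_h = N_h/N and N = 1350:
  stratum A: (340/1350)²·3.3²/68 = 0.010158
  stratum B: (310/1350)²·9.9²/58 = 0.0891042
  stratum C: (360/1350)²·8.2²/14 = 0.341537
  stratum D: (340/1350)²·7.7²/52 = 0.0723217
V̂(x̄_st) = 0.51312

V̂(x̄_st) ≈ 0.513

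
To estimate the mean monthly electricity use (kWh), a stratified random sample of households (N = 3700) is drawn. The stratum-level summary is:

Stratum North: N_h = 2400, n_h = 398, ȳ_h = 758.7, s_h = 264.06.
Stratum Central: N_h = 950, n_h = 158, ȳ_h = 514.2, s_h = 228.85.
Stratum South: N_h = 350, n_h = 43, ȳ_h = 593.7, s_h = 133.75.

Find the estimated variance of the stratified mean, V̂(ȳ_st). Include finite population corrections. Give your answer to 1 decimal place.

V̂(ȳ_st) = Σ W_h² (1 − n_h/N_h) s_h²/n_h, with W_h = N_h/N and N = 3700:
  stratum North: (2400/3700)²·(1 − 398/2400)·264.06²/398 = 61.4885
  stratum Central: (950/3700)²·(1 − 158/950)·228.85²/158 = 18.2176
  stratum South: (350/3700)²·(1 − 43/350)·133.75²/43 = 3.26529
V̂(ȳ_st) = 82.9714

V̂(ȳ_st) ≈ 83.0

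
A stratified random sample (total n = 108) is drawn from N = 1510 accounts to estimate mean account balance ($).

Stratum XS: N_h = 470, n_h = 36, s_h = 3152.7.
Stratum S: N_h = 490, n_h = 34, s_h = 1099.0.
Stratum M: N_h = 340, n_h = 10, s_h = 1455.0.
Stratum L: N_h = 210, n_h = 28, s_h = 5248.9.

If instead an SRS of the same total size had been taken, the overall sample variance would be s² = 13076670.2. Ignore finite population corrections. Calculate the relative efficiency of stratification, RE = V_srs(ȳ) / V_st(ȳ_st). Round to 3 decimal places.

RE ≈ 2.010

V̂(ȳ_st) = Σ W_h² s_h²/n_h, with W_h = N_h/N and N = 1510:
  stratum XS: (470/1510)²·3152.7²/36 = 26748.8
  stratum S: (490/1510)²·1099.0²/34 = 3740.72
  stratum M: (340/1510)²·1455.0²/10 = 10733.2
  stratum L: (210/1510)²·5248.9²/28 = 19031.1
V_st = 60253.8
V_srs = s²/n = 13076670.2/108 = 121080
Relative efficiency = V_srs / V_st = 121080/60253.8 = 2.0095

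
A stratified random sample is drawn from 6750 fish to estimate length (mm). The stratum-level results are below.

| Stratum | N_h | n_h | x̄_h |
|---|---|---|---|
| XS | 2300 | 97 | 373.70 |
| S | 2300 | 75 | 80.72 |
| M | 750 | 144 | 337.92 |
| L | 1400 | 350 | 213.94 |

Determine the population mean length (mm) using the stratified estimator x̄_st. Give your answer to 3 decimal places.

x̄_st ≈ 236.759

N = Σ N_h = 6750. Stratum weights W_h = N_h/N.
x̄_st = (2300·373.70 + 2300·80.72 + 750·337.92 + 1400·213.94) / 6750 = 236.75881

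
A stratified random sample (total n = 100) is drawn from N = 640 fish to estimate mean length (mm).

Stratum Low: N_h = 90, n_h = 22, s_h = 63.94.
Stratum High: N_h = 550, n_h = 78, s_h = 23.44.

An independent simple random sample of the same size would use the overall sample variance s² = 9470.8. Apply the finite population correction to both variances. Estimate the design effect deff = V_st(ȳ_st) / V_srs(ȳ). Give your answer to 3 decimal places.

deff ≈ 0.091

V̂(ȳ_st) = Σ W_h² (1 − n_h/N_h) s_h²/n_h, with W_h = N_h/N and N = 640:
  stratum Low: (90/640)²·(1 − 22/90)·63.94²/22 = 2.7766
  stratum High: (550/640)²·(1 − 78/550)·23.44²/78 = 4.46442
V_st = 7.24103
V_srs = (1 − 100/640)·9470.8/100 = 79.9099
deff = V_st / V_srs = 7.24103/79.9099 = 0.0906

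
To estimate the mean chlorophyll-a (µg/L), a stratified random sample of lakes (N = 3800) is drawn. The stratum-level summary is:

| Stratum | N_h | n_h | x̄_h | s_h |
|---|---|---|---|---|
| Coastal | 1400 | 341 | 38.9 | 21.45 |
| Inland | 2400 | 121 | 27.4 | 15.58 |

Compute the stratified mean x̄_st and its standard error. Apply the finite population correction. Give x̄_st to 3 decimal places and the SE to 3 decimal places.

x̄_st = Σ W_h x̄_h = (1400·38.9 + 2400·27.4)/3800 = 31.63684
V̂(x̄_st) = Σ W_h² (1 − n_h/N_h) s_h²/n_h, with W_h = N_h/N and N = 3800:
  stratum Coastal: (1400/3800)²·(1 − 341/1400)·21.45²/341 = 0.138534
  stratum Inland: (2400/3800)²·(1 − 121/2400)·15.58²/121 = 0.759868
V̂(x̄_st) = 0.898402
SE(x̄_st) = √0.898402 = 0.947841

x̄_st ≈ 31.637, SE ≈ 0.948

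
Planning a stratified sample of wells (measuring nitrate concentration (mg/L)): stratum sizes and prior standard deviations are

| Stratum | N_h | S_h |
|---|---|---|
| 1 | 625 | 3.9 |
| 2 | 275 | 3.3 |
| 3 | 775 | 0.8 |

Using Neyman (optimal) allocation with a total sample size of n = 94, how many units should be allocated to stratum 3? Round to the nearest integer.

Neyman allocation: n_h = n · N_h S_h / Σ N_i S_i, with n = 94.
  stratum 1: N_h·S_h = 625·3.9 = 2437.50
  stratum 2: N_h·S_h = 275·3.3 = 907.50
  stratum 3: N_h·S_h = 775·0.8 = 620.00
Σ N_h S_h = 3965.00
n for stratum 3 = 94·620.00/3965.00 = 14.699 → 15

15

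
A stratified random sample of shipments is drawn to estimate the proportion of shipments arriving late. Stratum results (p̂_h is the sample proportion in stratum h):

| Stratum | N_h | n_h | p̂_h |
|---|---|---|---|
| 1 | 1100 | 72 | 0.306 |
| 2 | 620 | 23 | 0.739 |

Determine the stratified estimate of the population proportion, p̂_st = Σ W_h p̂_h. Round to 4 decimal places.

p̂_st ≈ 0.4621

N = 1720; stratum weights W_h = N_h/N.
p̂_st = Σ W_h p̂_h = (1100·0.306 + 620·0.739)/1720 = 0.46208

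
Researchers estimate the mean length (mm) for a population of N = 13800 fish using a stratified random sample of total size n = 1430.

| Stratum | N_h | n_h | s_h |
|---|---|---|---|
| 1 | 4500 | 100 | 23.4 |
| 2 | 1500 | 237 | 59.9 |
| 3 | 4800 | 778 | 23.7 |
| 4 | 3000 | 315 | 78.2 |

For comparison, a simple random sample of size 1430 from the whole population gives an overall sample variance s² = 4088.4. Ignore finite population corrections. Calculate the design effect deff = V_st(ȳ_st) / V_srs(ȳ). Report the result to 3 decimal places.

V̂(ȳ_st) = Σ W_h² s_h²/n_h, with W_h = N_h/N and N = 13800:
  stratum 1: (4500/13800)²·23.4²/100 = 0.582235
  stratum 2: (1500/13800)²·59.9²/237 = 0.178867
  stratum 3: (4800/13800)²·23.7²/778 = 0.0873457
  stratum 4: (3000/13800)²·78.2²/315 = 0.91746
V_st = 1.76591
V_srs = s²/n = 4088.4/1430 = 2.85902
deff = V_st / V_srs = 1.76591/2.85902 = 0.6177

deff ≈ 0.618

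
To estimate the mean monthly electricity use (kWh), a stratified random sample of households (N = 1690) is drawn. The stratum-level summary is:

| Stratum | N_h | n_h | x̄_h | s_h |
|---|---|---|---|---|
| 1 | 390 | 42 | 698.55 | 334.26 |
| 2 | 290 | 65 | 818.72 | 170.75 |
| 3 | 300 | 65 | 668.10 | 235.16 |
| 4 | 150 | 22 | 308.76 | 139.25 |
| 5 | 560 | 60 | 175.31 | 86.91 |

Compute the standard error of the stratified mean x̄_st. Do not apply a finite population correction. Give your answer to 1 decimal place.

SE(x̄_st) ≈ 14.2

V̂(x̄_st) = Σ W_h² s_h²/n_h, with W_h = N_h/N and N = 1690:
  stratum 1: (390/1690)²·334.26²/42 = 141.669
  stratum 2: (290/1690)²·170.75²/65 = 13.2078
  stratum 3: (300/1690)²·235.16²/65 = 26.8091
  stratum 4: (150/1690)²·139.25²/22 = 6.94347
  stratum 5: (560/1690)²·86.91²/60 = 13.8226
V̂(x̄_st) = 202.452
SE(x̄_st) = √202.452 = 14.2286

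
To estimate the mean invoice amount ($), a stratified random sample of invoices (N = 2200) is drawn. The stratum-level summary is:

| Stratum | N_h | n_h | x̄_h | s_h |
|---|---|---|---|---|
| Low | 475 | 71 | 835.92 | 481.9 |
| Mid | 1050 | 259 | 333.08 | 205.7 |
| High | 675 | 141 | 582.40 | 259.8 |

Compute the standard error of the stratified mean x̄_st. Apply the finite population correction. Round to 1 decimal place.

V̂(x̄_st) = Σ W_h² (1 − n_h/N_h) s_h²/n_h, with W_h = N_h/N and N = 2200:
  stratum Low: (475/2200)²·(1 − 71/475)·481.9²/71 = 129.684
  stratum Mid: (1050/2200)²·(1 − 259/1050)·205.7²/259 = 28.0343
  stratum High: (675/2200)²·(1 − 141/675)·259.8²/141 = 35.6499
V̂(x̄_st) = 193.368
SE(x̄_st) = √193.368 = 13.9057

SE(x̄_st) ≈ 13.9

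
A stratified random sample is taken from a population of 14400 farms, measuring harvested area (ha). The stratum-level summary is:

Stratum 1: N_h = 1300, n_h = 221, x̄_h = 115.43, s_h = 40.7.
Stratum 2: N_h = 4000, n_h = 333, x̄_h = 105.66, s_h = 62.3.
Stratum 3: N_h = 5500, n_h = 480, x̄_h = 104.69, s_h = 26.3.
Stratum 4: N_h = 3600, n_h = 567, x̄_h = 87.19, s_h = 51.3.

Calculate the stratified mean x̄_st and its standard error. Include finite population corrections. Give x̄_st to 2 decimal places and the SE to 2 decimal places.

x̄_st = Σ W_h x̄_h = (1300·115.43 + 4000·105.66 + 5500·104.69 + 3600·87.19)/14400 = 101.55403
V̂(x̄_st) = Σ W_h² (1 − n_h/N_h) s_h²/n_h, with W_h = N_h/N and N = 14400:
  stratum 1: (1300/14400)²·(1 − 221/1300)·40.7²/221 = 0.0507033
  stratum 2: (4000/14400)²·(1 − 333/4000)·62.3²/333 = 0.824476
  stratum 3: (5500/14400)²·(1 − 480/5500)·26.3²/480 = 0.191872
  stratum 4: (3600/14400)²·(1 − 567/3600)·51.3²/567 = 0.2444
V̂(x̄_st) = 1.31145
SE(x̄_st) = √1.31145 = 1.14519

x̄_st ≈ 101.55, SE ≈ 1.15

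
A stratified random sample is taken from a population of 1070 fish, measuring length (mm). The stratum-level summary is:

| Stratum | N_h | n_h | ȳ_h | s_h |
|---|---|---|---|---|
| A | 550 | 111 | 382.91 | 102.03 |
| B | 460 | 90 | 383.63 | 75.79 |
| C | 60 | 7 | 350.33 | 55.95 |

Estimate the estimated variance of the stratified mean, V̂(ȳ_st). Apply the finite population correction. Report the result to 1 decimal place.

V̂(ȳ_st) ≈ 30.5

V̂(ȳ_st) = Σ W_h² (1 − n_h/N_h) s_h²/n_h, with W_h = N_h/N and N = 1070:
  stratum A: (550/1070)²·(1 − 111/550)·102.03²/111 = 19.7785
  stratum B: (460/1070)²·(1 − 90/460)·75.79²/90 = 9.48797
  stratum C: (60/1070)²·(1 − 7/60)·55.95²/7 = 1.24211
V̂(ȳ_st) = 30.5085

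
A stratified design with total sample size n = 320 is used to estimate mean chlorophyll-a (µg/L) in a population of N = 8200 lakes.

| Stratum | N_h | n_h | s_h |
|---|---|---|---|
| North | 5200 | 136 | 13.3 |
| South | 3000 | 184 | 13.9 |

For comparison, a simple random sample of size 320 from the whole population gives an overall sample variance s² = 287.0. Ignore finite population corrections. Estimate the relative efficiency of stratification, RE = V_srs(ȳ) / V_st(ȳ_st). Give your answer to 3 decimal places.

RE ≈ 1.352

V̂(ȳ_st) = Σ W_h² s_h²/n_h, with W_h = N_h/N and N = 8200:
  stratum North: (5200/8200)²·13.3²/136 = 0.52305
  stratum South: (3000/8200)²·13.9²/184 = 0.140549
V_st = 0.663599
V_srs = s²/n = 287.0/320 = 0.896875
Relative efficiency = V_srs / V_st = 0.896875/0.663599 = 1.3515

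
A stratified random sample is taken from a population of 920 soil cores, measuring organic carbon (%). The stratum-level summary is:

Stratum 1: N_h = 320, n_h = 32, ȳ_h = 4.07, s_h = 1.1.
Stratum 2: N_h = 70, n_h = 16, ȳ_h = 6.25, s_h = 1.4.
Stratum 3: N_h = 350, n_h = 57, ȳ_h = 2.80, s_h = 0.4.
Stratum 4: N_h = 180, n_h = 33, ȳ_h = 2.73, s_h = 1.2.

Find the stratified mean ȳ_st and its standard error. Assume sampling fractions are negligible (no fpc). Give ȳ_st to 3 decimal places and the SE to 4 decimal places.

ȳ_st = Σ W_h ȳ_h = (320·4.07 + 70·6.25 + 350·2.80 + 180·2.73)/920 = 3.49054
V̂(ȳ_st) = Σ W_h² s_h²/n_h, with W_h = N_h/N and N = 920:
  stratum 1: (320/920)²·1.1²/32 = 0.00457467
  stratum 2: (70/920)²·1.4²/16 = 0.00070918
  stratum 3: (350/920)²·0.4²/57 = 0.000406261
  stratum 4: (180/920)²·1.2²/33 = 0.00167039
V̂(ȳ_st) = 0.0073605
SE(ȳ_st) = √0.0073605 = 0.0857934

ȳ_st ≈ 3.491, SE ≈ 0.0858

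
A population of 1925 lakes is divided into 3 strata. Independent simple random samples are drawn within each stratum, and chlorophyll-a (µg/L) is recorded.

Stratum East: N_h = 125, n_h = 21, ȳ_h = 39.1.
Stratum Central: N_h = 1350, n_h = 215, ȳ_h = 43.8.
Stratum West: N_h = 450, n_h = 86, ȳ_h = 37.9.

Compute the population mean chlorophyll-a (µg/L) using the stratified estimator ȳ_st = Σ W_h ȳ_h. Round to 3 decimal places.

ȳ_st ≈ 42.116

N = Σ N_h = 1925. Stratum weights W_h = N_h/N.
ȳ_st = (125·39.1 + 1350·43.8 + 450·37.9) / 1925 = 42.11558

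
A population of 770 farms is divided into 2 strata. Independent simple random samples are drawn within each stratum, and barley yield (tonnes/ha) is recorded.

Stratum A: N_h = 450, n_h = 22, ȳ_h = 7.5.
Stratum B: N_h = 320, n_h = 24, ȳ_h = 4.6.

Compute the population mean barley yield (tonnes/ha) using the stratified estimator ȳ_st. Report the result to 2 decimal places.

ȳ_st ≈ 6.29

N = Σ N_h = 770. Stratum weights W_h = N_h/N.
ȳ_st = (450·7.5 + 320·4.6) / 770 = 6.2948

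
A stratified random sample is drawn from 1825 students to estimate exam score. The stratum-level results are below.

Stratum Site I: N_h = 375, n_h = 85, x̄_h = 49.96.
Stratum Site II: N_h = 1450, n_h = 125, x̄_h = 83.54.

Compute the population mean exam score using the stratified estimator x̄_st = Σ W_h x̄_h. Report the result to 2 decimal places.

x̄_st ≈ 76.64

N = Σ N_h = 1825. Stratum weights W_h = N_h/N.
x̄_st = (375·49.96 + 1450·83.54) / 1825 = 76.6400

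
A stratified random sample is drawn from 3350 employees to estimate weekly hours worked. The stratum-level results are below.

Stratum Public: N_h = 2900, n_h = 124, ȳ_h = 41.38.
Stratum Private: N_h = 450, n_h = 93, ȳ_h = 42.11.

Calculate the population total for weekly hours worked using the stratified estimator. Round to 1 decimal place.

τ̂_st = Σ N_h ȳ_h = 2900·41.38 + 450·42.11 = 138951.5

τ̂_st ≈ 138951.5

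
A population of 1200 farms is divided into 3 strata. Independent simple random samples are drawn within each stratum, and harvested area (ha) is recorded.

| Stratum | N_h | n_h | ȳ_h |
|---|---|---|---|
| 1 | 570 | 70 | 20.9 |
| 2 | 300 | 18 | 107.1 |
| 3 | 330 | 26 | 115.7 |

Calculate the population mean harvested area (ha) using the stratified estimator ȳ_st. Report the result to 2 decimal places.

N = Σ N_h = 1200. Stratum weights W_h = N_h/N.
ȳ_st = (570·20.9 + 300·107.1 + 330·115.7) / 1200 = 68.5200

ȳ_st ≈ 68.52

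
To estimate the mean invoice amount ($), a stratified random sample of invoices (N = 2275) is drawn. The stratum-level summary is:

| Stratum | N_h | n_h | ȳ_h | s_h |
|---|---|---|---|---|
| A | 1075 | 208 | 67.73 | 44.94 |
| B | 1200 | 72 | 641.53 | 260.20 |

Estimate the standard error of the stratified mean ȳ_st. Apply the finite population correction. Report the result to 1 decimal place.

SE(ȳ_st) ≈ 15.7

V̂(ȳ_st) = Σ W_h² (1 − n_h/N_h) s_h²/n_h, with W_h = N_h/N and N = 2275:
  stratum A: (1075/2275)²·(1 − 208/1075)·44.94²/208 = 1.74851
  stratum B: (1200/2275)²·(1 − 72/1200)·260.20²/72 = 245.929
V̂(ȳ_st) = 247.677
SE(ȳ_st) = √247.677 = 15.7378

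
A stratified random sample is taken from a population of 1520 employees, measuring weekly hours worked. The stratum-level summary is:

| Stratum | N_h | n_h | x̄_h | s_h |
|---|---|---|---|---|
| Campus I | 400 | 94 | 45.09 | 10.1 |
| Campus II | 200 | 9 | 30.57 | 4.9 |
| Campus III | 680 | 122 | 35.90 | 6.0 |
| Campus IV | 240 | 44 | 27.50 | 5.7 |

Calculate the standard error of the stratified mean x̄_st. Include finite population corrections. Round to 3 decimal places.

SE(x̄_st) ≈ 0.406

V̂(x̄_st) = Σ W_h² (1 − n_h/N_h) s_h²/n_h, with W_h = N_h/N and N = 1520:
  stratum Campus I: (400/1520)²·(1 − 94/400)·10.1²/94 = 0.0574922
  stratum Campus II: (200/1520)²·(1 − 9/200)·4.9²/9 = 0.0441089
  stratum Campus III: (680/1520)²·(1 − 122/680)·6.0²/122 = 0.0484617
  stratum Campus IV: (240/1520)²·(1 − 44/240)·5.7²/44 = 0.0150341
V̂(x̄_st) = 0.165097
SE(x̄_st) = √0.165097 = 0.406321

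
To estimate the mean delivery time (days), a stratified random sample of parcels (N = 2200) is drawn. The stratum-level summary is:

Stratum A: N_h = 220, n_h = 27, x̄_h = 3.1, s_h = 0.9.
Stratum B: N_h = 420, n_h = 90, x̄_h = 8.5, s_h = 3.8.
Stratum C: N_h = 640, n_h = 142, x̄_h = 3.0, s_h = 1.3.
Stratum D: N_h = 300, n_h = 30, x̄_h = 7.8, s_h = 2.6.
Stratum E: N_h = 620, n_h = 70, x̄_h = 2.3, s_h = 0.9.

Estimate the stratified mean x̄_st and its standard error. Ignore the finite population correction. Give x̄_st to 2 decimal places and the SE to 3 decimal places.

x̄_st = Σ W_h x̄_h = (220·3.1 + 420·8.5 + 640·3.0 + 300·7.8 + 620·2.3)/2200 = 4.51727
V̂(x̄_st) = Σ W_h² s_h²/n_h, with W_h = N_h/N and N = 2200:
  stratum A: (220/2200)²·0.9²/27 = 0.0003
  stratum B: (420/2200)²·3.8²/90 = 0.0058476
  stratum C: (640/2200)²·1.3²/142 = 0.00100719
  stratum D: (300/2200)²·2.6²/30 = 0.00419008
  stratum E: (620/2200)²·0.9²/70 = 0.00091902
V̂(x̄_st) = 0.0122639
SE(x̄_st) = √0.0122639 = 0.110742

x̄_st ≈ 4.52, SE ≈ 0.111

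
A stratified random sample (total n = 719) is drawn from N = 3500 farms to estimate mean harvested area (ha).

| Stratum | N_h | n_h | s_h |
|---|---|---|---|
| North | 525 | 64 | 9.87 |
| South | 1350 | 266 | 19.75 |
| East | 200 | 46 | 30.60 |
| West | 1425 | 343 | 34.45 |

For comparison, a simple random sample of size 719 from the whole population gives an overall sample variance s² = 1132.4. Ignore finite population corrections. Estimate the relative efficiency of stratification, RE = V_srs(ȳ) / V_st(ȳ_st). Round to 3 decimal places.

RE ≈ 1.765

V̂(ȳ_st) = Σ W_h² s_h²/n_h, with W_h = N_h/N and N = 3500:
  stratum North: (525/3500)²·9.87²/64 = 0.0342481
  stratum South: (1350/3500)²·19.75²/266 = 0.218164
  stratum East: (200/3500)²·30.60²/46 = 0.0664674
  stratum West: (1425/3500)²·34.45²/343 = 0.573559
V_st = 0.892439
V_srs = s²/n = 1132.4/719 = 1.57497
Relative efficiency = V_srs / V_st = 1.57497/0.892439 = 1.7648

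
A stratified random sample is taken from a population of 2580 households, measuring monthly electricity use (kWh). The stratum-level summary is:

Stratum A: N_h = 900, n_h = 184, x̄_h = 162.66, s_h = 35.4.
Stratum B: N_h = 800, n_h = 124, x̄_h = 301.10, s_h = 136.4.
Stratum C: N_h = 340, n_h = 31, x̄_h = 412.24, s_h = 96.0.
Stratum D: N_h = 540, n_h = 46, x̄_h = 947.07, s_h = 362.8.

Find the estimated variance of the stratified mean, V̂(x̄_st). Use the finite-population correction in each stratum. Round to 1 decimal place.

V̂(x̄_st) = Σ W_h² (1 − n_h/N_h) s_h²/n_h, with W_h = N_h/N and N = 2580:
  stratum A: (900/2580)²·(1 − 184/900)·35.4²/184 = 0.659333
  stratum B: (800/2580)²·(1 − 124/800)·136.4²/124 = 12.19
  stratum C: (340/2580)²·(1 − 31/340)·96.0²/31 = 4.69222
  stratum D: (540/2580)²·(1 − 46/540)·362.8²/46 = 114.672
V̂(x̄_st) = 132.214

V̂(x̄_st) ≈ 132.2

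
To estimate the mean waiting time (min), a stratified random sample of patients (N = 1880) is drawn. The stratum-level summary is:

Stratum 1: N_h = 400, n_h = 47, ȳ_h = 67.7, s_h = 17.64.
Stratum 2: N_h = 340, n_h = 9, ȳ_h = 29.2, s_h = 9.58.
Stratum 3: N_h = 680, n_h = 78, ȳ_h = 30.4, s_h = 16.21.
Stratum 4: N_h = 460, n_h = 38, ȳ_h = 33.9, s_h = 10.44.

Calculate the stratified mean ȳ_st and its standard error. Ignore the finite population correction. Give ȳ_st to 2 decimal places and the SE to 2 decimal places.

ȳ_st ≈ 38.98, SE ≈ 1.12

ȳ_st = Σ W_h ȳ_h = (400·67.7 + 340·29.2 + 680·30.4 + 460·33.9)/1880 = 38.97553
V̂(ȳ_st) = Σ W_h² s_h²/n_h, with W_h = N_h/N and N = 1880:
  stratum 1: (400/1880)²·17.64²/47 = 0.299712
  stratum 2: (340/1880)²·9.58²/9 = 0.333527
  stratum 3: (680/1880)²·16.21²/78 = 0.440731
  stratum 4: (460/1880)²·10.44²/38 = 0.171719
V̂(ȳ_st) = 1.24569
SE(ȳ_st) = √1.24569 = 1.1161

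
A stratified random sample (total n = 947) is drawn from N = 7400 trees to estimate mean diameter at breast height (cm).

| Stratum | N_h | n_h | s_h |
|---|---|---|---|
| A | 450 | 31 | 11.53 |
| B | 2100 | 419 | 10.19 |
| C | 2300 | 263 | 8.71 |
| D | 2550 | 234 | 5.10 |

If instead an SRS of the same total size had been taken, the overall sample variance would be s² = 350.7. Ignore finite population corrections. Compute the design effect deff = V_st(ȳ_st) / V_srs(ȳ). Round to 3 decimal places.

V̂(ȳ_st) = Σ W_h² s_h²/n_h, with W_h = N_h/N and N = 7400:
  stratum A: (450/7400)²·11.53²/31 = 0.0158584
  stratum B: (2100/7400)²·10.19²/419 = 0.0199577
  stratum C: (2300/7400)²·8.71²/263 = 0.0278659
  stratum D: (2550/7400)²·5.10²/234 = 0.013199
V_st = 0.0768809
V_srs = s²/n = 350.7/947 = 0.370327
deff = V_st / V_srs = 0.0768809/0.370327 = 0.2076

deff ≈ 0.208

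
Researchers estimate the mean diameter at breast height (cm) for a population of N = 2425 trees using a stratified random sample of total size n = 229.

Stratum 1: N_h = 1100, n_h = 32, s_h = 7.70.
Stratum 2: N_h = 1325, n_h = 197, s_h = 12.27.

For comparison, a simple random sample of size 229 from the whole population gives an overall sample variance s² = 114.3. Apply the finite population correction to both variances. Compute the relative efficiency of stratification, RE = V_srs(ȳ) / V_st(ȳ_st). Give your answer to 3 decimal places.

V̂(ȳ_st) = Σ W_h² (1 − n_h/N_h) s_h²/n_h, with W_h = N_h/N and N = 2425:
  stratum 1: (1100/2425)²·(1 − 32/1100)·7.70²/32 = 0.370145
  stratum 2: (1325/2425)²·(1 − 197/1325)·12.27²/197 = 0.194234
V_st = 0.564379
V_srs = (1 − 229/2425)·114.3/229 = 0.451993
Relative efficiency = V_srs / V_st = 0.451993/0.564379 = 0.8009

RE ≈ 0.801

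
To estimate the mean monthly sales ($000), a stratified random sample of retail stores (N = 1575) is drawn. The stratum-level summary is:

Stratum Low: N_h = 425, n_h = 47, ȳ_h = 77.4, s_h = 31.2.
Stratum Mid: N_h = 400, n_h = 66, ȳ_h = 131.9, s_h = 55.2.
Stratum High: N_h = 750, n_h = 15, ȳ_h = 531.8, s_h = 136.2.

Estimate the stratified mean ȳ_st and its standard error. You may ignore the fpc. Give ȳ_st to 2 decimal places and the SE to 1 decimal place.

ȳ_st = Σ W_h ȳ_h = (425·77.4 + 400·131.9 + 750·531.8)/1575 = 307.62222
V̂(ȳ_st) = Σ W_h² s_h²/n_h, with W_h = N_h/N and N = 1575:
  stratum Low: (425/1575)²·31.2²/47 = 1.50809
  stratum Mid: (400/1575)²·55.2²/66 = 2.97778
  stratum High: (750/1575)²·136.2²/15 = 280.43
V̂(ȳ_st) = 284.916
SE(ȳ_st) = √284.916 = 16.8794

ȳ_st ≈ 307.62, SE ≈ 16.9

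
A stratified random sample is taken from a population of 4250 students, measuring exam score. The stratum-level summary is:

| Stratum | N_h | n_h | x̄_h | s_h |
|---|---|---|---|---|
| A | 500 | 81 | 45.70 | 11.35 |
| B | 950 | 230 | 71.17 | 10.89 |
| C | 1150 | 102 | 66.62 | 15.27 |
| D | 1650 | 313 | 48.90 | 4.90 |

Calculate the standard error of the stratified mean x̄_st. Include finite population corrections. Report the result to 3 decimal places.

SE(x̄_st) ≈ 0.447

V̂(x̄_st) = Σ W_h² (1 − n_h/N_h) s_h²/n_h, with W_h = N_h/N and N = 4250:
  stratum A: (500/4250)²·(1 − 81/500)·11.35²/81 = 0.0184465
  stratum B: (950/4250)²·(1 − 230/950)·10.89²/230 = 0.0195257
  stratum C: (1150/4250)²·(1 − 102/1150)·15.27²/102 = 0.152531
  stratum D: (1650/4250)²·(1 − 313/1650)·4.90²/313 = 0.00936883
V̂(x̄_st) = 0.199872
SE(x̄_st) = √0.199872 = 0.447071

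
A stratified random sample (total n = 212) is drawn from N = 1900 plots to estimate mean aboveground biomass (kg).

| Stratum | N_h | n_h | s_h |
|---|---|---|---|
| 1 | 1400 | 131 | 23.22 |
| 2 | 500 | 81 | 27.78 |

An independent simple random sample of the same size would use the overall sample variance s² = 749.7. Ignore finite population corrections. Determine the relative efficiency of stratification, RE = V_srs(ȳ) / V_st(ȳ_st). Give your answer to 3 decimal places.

V̂(ȳ_st) = Σ W_h² s_h²/n_h, with W_h = N_h/N and N = 1900:
  stratum 1: (1400/1900)²·23.22²/131 = 2.23461
  stratum 2: (500/1900)²·27.78²/81 = 0.6598
V_st = 2.89441
V_srs = s²/n = 749.7/212 = 3.53632
Relative efficiency = V_srs / V_st = 3.53632/2.89441 = 1.2218

RE ≈ 1.222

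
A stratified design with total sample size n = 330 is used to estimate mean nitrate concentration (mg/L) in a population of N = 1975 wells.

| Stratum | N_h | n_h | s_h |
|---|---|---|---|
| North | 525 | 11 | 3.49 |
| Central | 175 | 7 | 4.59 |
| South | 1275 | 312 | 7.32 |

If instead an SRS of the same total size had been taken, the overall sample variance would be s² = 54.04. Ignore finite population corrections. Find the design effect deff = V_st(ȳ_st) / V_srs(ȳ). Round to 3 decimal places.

deff ≈ 1.059

V̂(ȳ_st) = Σ W_h² s_h²/n_h, with W_h = N_h/N and N = 1975:
  stratum North: (525/1975)²·3.49²/11 = 0.0782425
  stratum Central: (175/1975)²·4.59²/7 = 0.0236303
  stratum South: (1275/1975)²·7.32²/312 = 0.0715737
V_st = 0.173447
V_srs = s²/n = 54.04/330 = 0.163758
deff = V_st / V_srs = 0.173447/0.163758 = 1.0592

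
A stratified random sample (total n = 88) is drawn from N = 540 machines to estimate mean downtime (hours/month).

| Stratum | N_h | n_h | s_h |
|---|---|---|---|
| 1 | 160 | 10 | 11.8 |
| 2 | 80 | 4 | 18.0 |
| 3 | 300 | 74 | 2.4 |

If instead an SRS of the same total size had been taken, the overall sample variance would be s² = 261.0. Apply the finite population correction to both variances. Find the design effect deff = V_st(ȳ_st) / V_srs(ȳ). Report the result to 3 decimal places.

deff ≈ 1.149

V̂(ȳ_st) = Σ W_h² (1 − n_h/N_h) s_h²/n_h, with W_h = N_h/N and N = 540:
  stratum 1: (160/540)²·(1 − 10/160)·11.8²/10 = 1.14601
  stratum 2: (80/540)²·(1 − 4/80)·18.0²/4 = 1.68889
  stratum 3: (300/540)²·(1 − 74/300)·2.4²/74 = 0.0180981
V_st = 2.853
V_srs = (1 − 88/540)·261.0/88 = 2.48258
deff = V_st / V_srs = 2.853/2.48258 = 1.1492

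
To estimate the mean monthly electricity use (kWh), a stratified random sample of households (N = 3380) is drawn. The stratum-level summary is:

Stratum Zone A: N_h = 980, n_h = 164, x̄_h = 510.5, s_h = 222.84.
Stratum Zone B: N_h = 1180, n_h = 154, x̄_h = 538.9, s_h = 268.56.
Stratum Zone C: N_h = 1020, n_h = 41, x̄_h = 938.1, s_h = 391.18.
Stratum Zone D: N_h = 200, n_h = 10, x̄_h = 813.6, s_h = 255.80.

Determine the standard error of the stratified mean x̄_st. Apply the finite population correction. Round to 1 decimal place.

SE(x̄_st) ≈ 20.5

V̂(x̄_st) = Σ W_h² (1 − n_h/N_h) s_h²/n_h, with W_h = N_h/N and N = 3380:
  stratum Zone A: (980/3380)²·(1 − 164/980)·222.84²/164 = 21.1946
  stratum Zone B: (1180/3380)²·(1 − 154/1180)·268.56²/154 = 49.6316
  stratum Zone C: (1020/3380)²·(1 − 41/1020)·391.18²/41 = 326.226
  stratum Zone D: (200/3380)²·(1 − 10/200)·255.80²/10 = 21.7646
V̂(x̄_st) = 418.817
SE(x̄_st) = √418.817 = 20.465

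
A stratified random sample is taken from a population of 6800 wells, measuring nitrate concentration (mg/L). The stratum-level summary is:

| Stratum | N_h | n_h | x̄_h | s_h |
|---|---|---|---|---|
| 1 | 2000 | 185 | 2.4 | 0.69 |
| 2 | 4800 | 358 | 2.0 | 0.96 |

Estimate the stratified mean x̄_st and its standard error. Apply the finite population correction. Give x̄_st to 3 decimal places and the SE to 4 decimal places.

x̄_st ≈ 2.118, SE ≈ 0.0373

x̄_st = Σ W_h x̄_h = (2000·2.4 + 4800·2.0)/6800 = 2.11765
V̂(x̄_st) = Σ W_h² (1 − n_h/N_h) s_h²/n_h, with W_h = N_h/N and N = 6800:
  stratum 1: (2000/6800)²·(1 − 185/2000)·0.69²/185 = 0.00020203
  stratum 2: (4800/6800)²·(1 − 358/4800)·0.96²/358 = 0.00118703
V̂(x̄_st) = 0.00138906
SE(x̄_st) = √0.00138906 = 0.0372701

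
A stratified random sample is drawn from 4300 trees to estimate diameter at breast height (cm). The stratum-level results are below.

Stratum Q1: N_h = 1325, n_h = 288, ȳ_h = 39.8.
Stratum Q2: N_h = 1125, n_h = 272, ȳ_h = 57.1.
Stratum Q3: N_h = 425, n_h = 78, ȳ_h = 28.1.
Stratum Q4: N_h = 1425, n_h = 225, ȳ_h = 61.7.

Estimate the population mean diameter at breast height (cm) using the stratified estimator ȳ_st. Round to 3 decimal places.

N = Σ N_h = 4300. Stratum weights W_h = N_h/N.
ȳ_st = (1325·39.8 + 1125·57.1 + 425·28.1 + 1425·61.7) / 4300 = 50.42733

ȳ_st ≈ 50.427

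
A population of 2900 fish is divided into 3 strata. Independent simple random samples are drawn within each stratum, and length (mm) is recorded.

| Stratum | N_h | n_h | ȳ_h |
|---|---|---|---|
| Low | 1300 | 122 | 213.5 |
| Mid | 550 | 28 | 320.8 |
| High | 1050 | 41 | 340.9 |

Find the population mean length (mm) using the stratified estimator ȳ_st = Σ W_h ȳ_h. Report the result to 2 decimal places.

ȳ_st ≈ 279.98

N = Σ N_h = 2900. Stratum weights W_h = N_h/N.
ȳ_st = (1300·213.5 + 550·320.8 + 1050·340.9) / 2900 = 279.9776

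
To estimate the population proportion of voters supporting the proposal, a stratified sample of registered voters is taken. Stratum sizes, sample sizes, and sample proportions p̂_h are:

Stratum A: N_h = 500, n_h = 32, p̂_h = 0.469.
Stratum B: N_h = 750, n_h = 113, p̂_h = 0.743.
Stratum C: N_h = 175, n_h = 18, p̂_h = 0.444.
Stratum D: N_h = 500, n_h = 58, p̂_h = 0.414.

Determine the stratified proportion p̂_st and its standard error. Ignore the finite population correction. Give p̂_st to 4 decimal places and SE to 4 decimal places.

N = 1925; stratum weights W_h = N_h/N.
p̂_st = Σ W_h p̂_h = (500·0.469 + 750·0.743 + 175·0.444 + 500·0.414)/1925 = 0.55919
V̂(p̂_st) = Σ W_h² p̂_h(1−p̂_h)/(n_h−1):
  stratum A: (500/1925)²·0.469·0.531/31 = 0.000541981
  stratum B: (750/1925)²·0.743·0.257/112 = 0.0002588
  stratum C: (175/1925)²·0.444·0.556/17 = 0.000120012
  stratum D: (500/1925)²·0.414·0.586/57 = 0.000287145
V̂(p̂_st) = 0.00120794; SE = √V̂ = 0.0347554

p̂_st ≈ 0.5592, SE ≈ 0.0348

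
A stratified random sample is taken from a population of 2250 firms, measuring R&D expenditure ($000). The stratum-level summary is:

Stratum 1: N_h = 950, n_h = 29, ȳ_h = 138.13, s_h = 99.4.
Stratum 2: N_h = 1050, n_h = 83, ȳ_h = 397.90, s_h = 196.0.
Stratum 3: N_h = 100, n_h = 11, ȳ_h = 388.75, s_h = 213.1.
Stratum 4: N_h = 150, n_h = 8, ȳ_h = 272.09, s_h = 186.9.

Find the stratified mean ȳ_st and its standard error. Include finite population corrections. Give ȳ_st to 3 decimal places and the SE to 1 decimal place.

ȳ_st = Σ W_h ȳ_h = (950·138.13 + 1050·397.90 + 100·388.75 + 150·272.09)/2250 = 279.42533
V̂(ȳ_st) = Σ W_h² (1 − n_h/N_h) s_h²/n_h, with W_h = N_h/N and N = 2250:
  stratum 1: (950/2250)²·(1 − 29/950)·99.4²/29 = 58.8834
  stratum 2: (1050/2250)²·(1 − 83/1050)·196.0²/83 = 92.8292
  stratum 3: (100/2250)²·(1 − 11/100)·213.1²/11 = 7.2577
  stratum 4: (150/2250)²·(1 − 8/150)·186.9²/8 = 18.3714
V̂(ȳ_st) = 177.342
SE(ȳ_st) = √177.342 = 13.317

ȳ_st ≈ 279.425, SE ≈ 13.3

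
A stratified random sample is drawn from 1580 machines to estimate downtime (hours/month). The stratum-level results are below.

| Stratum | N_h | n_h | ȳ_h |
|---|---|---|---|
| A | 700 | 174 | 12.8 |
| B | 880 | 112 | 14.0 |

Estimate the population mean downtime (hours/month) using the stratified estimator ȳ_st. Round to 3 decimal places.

N = Σ N_h = 1580. Stratum weights W_h = N_h/N.
ȳ_st = (700·12.8 + 880·14.0) / 1580 = 13.46835

ȳ_st ≈ 13.468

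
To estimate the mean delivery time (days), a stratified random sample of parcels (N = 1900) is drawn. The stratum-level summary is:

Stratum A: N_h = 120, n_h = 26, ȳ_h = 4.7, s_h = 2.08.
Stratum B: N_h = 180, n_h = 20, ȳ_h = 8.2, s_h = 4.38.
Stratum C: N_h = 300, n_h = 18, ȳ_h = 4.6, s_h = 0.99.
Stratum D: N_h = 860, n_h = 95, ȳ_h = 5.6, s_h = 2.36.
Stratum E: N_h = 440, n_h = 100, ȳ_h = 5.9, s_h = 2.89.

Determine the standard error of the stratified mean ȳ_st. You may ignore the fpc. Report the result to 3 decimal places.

V̂(ȳ_st) = Σ W_h² s_h²/n_h, with W_h = N_h/N and N = 1900:
  stratum A: (120/1900)²·2.08²/26 = 0.000663756
  stratum B: (180/1900)²·4.38²/20 = 0.00860907
  stratum C: (300/1900)²·0.99²/18 = 0.00135748
  stratum D: (860/1900)²·2.36²/95 = 0.0120113
  stratum E: (440/1900)²·2.89²/100 = 0.00447913
V̂(ȳ_st) = 0.0271207
SE(ȳ_st) = √0.0271207 = 0.164684

SE(ȳ_st) ≈ 0.165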